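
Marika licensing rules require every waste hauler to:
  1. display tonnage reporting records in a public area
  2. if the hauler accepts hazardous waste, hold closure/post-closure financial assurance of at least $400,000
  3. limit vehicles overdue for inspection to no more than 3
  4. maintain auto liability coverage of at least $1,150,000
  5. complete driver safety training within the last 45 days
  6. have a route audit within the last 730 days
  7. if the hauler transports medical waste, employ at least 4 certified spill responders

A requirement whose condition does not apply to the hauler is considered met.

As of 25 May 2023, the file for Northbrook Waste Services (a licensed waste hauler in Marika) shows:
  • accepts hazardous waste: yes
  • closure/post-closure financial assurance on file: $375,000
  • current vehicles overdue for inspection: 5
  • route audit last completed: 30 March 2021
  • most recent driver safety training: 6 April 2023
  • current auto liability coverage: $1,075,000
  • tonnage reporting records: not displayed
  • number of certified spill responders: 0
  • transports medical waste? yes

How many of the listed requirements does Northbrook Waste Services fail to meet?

7

1. tonnage reporting records absent → not met
2. condition 'accepts hazardous waste' holds; closure/post-closure financial assurance $375,000 < $400,000 → not met
3. vehicles overdue for inspection 5 > 3 → not met
4. auto liability coverage $1,075,000 < $1,150,000 → not met
5. driver safety training 49 days ago vs limit 45 → not met
6. route audit 786 days ago vs limit 730 → not met
7. condition 'transports medical waste' holds; certified spill responders 0 < 4 → not met
Not met: 7 of 7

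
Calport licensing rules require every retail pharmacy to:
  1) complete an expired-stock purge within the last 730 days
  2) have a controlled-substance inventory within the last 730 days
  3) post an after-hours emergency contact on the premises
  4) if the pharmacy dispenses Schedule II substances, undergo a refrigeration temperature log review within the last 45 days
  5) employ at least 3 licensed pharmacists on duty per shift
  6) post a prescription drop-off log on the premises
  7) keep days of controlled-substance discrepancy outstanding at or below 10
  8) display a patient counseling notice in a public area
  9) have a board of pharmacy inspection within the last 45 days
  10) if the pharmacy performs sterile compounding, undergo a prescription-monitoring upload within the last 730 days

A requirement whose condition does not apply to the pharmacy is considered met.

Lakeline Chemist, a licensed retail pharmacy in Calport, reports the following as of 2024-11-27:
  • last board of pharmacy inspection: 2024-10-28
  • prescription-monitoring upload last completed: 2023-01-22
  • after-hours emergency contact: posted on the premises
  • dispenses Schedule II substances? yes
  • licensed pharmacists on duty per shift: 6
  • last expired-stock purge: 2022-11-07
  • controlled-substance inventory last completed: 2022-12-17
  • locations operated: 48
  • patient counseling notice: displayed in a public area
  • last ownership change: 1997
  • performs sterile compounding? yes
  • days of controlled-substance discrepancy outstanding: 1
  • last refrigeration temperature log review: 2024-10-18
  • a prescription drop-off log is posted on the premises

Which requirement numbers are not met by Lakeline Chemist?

1

1. expired-stock purge 751 days ago vs limit 730 → not met
2. controlled-substance inventory 711 days ago vs limit 730 → met
3. after-hours emergency contact present → met
4. condition 'dispenses Schedule II substances' holds; refrigeration temperature log review 40 days ago vs limit 45 → met
5. licensed pharmacists on duty per shift 6 ≥ 3 → met
6. prescription drop-off log present → met
7. days of controlled-substance discrepancy outstanding 1 ≤ 10 → met
8. patient counseling notice present → met
9. board of pharmacy inspection 30 days ago vs limit 45 → met
10. condition 'performs sterile compounding' holds; prescription-monitoring upload 675 days ago vs limit 730 → met
Not met: 1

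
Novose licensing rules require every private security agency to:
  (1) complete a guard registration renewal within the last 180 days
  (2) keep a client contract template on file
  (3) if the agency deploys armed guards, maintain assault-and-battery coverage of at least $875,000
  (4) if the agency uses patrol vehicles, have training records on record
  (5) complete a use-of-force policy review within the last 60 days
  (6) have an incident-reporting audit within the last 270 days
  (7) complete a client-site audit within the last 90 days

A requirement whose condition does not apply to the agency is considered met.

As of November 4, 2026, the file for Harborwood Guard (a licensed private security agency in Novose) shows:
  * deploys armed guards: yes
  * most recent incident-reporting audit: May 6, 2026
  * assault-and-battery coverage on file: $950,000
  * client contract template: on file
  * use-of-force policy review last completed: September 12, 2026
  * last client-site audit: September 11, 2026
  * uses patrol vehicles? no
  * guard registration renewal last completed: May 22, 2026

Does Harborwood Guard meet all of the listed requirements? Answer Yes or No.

1. guard registration renewal 166 days ago vs limit 180 → met
2. client contract template present → met
3. condition 'deploys armed guards' holds; assault-and-battery coverage $950,000 ≥ $875,000 → met
4. condition 'uses patrol vehicles' does not hold → requirement n/a → met
5. use-of-force policy review 53 days ago vs limit 60 → met
6. incident-reporting audit 182 days ago vs limit 270 → met
7. client-site audit 54 days ago vs limit 90 → met
All met.

Yes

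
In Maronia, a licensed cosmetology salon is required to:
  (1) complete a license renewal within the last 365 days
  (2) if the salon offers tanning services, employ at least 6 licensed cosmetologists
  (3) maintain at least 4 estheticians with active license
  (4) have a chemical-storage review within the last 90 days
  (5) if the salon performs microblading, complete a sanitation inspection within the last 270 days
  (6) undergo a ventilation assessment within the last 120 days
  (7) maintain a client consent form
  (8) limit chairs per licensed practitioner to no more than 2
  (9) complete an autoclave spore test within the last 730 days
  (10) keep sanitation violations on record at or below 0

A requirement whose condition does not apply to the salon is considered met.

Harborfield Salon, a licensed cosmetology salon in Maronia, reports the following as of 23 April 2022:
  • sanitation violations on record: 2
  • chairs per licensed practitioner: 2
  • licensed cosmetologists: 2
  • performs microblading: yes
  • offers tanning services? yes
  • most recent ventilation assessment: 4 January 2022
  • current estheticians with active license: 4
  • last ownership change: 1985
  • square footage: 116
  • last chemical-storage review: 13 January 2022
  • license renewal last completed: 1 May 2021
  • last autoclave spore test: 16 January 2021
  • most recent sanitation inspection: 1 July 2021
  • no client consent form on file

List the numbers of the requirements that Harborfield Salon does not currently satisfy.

1. license renewal 357 days ago vs limit 365 → met
2. condition 'offers tanning services' holds; licensed cosmetologists 2 < 6 → not met
3. estheticians with active license 4 ≥ 4 → met
4. chemical-storage review 100 days ago vs limit 90 → not met
5. condition 'performs microblading' holds; sanitation inspection 296 days ago vs limit 270 → not met
6. ventilation assessment 109 days ago vs limit 120 → met
7. client consent form absent → not met
8. chairs per licensed practitioner 2 ≤ 2 → met
9. autoclave spore test 462 days ago vs limit 730 → met
10. sanitation violations on record 2 > 0 → not met
Not met: 2, 4, 5, 7, 10

2, 4, 5, 7, 10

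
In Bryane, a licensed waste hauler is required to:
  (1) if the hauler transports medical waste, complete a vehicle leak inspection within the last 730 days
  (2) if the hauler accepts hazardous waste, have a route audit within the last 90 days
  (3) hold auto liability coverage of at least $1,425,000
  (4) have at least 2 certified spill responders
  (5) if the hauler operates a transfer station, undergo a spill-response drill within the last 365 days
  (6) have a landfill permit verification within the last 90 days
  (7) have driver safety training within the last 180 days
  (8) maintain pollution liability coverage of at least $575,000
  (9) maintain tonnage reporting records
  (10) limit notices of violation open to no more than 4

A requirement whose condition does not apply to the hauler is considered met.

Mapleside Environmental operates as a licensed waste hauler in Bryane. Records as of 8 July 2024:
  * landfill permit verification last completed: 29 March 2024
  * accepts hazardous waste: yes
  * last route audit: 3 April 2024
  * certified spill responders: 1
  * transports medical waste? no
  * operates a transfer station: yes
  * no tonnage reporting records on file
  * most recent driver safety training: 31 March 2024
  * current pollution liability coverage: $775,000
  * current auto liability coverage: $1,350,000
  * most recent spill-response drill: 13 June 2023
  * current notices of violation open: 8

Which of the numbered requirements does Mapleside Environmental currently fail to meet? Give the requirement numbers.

1. condition 'transports medical waste' does not hold → requirement n/a → met
2. condition 'accepts hazardous waste' holds; route audit 96 days ago vs limit 90 → not met
3. auto liability coverage $1,350,000 < $1,425,000 → not met
4. certified spill responders 1 < 2 → not met
5. condition 'operates a transfer station' holds; spill-response drill 391 days ago vs limit 365 → not met
6. landfill permit verification 101 days ago vs limit 90 → not met
7. driver safety training 99 days ago vs limit 180 → met
8. pollution liability coverage $775,000 ≥ $575,000 → met
9. tonnage reporting records absent → not met
10. notices of violation open 8 > 4 → not met
Not met: 2, 3, 4, 5, 6, 9, 10

2, 3, 4, 5, 6, 9, 10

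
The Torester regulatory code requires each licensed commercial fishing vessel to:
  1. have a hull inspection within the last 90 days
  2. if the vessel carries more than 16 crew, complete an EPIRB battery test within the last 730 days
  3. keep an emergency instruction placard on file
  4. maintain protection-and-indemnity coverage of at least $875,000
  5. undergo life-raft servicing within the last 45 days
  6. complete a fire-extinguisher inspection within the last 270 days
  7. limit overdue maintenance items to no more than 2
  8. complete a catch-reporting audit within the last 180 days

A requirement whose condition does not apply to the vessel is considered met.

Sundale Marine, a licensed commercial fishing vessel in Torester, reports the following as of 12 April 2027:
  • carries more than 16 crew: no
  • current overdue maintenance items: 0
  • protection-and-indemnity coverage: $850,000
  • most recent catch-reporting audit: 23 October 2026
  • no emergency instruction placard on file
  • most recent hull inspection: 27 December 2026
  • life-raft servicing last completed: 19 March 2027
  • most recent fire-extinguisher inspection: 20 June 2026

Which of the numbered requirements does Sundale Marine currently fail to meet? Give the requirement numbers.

1, 3, 4, 6

1. hull inspection 106 days ago vs limit 90 → not met
2. condition 'carries more than 16 crew' does not hold → requirement n/a → met
3. emergency instruction placard absent → not met
4. protection-and-indemnity coverage $850,000 < $875,000 → not met
5. life-raft servicing 24 days ago vs limit 45 → met
6. fire-extinguisher inspection 296 days ago vs limit 270 → not met
7. overdue maintenance items 0 ≤ 2 → met
8. catch-reporting audit 171 days ago vs limit 180 → met
Not met: 1, 3, 4, 6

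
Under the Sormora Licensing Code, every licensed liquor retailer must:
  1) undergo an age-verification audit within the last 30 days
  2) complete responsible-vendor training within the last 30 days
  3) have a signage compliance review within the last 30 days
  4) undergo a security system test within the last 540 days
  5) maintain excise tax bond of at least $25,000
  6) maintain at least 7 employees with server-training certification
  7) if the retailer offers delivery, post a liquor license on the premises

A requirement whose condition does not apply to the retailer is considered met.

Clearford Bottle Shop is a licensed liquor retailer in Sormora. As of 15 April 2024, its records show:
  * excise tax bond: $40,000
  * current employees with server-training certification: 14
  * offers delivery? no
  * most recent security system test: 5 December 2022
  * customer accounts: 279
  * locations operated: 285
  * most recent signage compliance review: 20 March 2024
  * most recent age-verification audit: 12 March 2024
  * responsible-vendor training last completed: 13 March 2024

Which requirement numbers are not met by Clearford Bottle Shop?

1, 2

1. age-verification audit 34 days ago vs limit 30 → not met
2. responsible-vendor training 33 days ago vs limit 30 → not met
3. signage compliance review 26 days ago vs limit 30 → met
4. security system test 497 days ago vs limit 540 → met
5. excise tax bond $40,000 ≥ $25,000 → met
6. employees with server-training certification 14 ≥ 7 → met
7. condition 'offers delivery' does not hold → requirement n/a → met
Not met: 1, 2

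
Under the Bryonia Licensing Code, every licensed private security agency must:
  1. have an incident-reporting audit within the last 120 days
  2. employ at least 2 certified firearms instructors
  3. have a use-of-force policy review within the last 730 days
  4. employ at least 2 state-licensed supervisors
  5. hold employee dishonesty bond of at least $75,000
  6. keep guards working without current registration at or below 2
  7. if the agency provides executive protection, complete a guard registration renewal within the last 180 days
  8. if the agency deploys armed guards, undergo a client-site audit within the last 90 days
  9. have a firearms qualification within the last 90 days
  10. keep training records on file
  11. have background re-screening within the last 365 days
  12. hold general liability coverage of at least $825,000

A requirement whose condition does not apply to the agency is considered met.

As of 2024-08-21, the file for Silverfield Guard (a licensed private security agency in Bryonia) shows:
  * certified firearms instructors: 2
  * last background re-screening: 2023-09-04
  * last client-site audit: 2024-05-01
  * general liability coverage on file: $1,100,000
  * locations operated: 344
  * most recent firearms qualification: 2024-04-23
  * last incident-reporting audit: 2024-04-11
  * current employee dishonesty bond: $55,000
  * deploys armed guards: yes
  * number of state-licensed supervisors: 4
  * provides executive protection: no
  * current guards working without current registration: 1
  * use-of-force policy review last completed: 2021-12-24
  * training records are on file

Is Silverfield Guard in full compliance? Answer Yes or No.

No

1. incident-reporting audit 132 days ago vs limit 120 → not met
2. certified firearms instructors 2 ≥ 2 → met
3. use-of-force policy review 971 days ago vs limit 730 → not met
4. state-licensed supervisors 4 ≥ 2 → met
5. employee dishonesty bond $55,000 < $75,000 → not met
6. guards working without current registration 1 ≤ 2 → met
7. condition 'provides executive protection' does not hold → requirement n/a → met
8. condition 'deploys armed guards' holds; client-site audit 112 days ago vs limit 90 → not met
9. firearms qualification 120 days ago vs limit 90 → not met
10. training records present → met
11. background re-screening 352 days ago vs limit 365 → met
12. general liability coverage $1,100,000 ≥ $825,000 → met
Not met: 1, 3, 5, 8, 9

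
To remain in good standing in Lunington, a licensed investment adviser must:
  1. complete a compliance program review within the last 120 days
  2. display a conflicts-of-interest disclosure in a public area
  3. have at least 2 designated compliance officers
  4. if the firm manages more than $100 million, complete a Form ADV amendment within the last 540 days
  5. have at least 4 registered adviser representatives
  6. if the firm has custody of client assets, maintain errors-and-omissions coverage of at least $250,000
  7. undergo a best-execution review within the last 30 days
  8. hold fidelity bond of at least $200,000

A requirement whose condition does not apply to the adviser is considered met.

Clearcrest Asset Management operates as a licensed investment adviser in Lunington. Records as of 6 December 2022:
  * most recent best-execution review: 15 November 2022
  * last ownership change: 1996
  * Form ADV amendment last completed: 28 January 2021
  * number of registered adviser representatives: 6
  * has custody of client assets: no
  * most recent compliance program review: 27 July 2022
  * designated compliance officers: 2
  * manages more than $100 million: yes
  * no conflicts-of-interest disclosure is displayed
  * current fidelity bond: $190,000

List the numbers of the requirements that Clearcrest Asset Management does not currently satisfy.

1. compliance program review 132 days ago vs limit 120 → not met
2. conflicts-of-interest disclosure absent → not met
3. designated compliance officers 2 ≥ 2 → met
4. condition 'manages more than $100 million' holds; Form ADV amendment 677 days ago vs limit 540 → not met
5. registered adviser representatives 6 ≥ 4 → met
6. condition 'has custody of client assets' does not hold → requirement n/a → met
7. best-execution review 21 days ago vs limit 30 → met
8. fidelity bond $190,000 < $200,000 → not met
Not met: 1, 2, 4, 8

1, 2, 4, 8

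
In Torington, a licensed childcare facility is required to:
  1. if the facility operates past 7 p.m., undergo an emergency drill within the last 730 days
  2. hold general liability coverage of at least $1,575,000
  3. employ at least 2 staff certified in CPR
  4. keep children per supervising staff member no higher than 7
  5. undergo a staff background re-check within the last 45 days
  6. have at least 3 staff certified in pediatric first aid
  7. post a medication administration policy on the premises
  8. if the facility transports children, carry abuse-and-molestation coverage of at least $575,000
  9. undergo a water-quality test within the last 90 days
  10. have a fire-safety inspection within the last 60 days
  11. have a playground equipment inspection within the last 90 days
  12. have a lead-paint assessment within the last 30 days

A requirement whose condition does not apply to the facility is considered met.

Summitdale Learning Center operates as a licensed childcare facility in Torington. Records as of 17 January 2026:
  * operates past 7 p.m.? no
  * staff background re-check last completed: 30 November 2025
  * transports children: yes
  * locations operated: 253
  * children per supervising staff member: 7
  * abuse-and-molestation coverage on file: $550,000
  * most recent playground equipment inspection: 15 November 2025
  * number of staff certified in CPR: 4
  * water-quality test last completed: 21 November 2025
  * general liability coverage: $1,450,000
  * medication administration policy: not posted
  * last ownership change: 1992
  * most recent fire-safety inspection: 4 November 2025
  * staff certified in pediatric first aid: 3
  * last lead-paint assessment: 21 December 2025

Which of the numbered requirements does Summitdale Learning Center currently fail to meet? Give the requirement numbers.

1. condition 'operates past 7 p.m.' does not hold → requirement n/a → met
2. general liability coverage $1,450,000 < $1,575,000 → not met
3. staff certified in CPR 4 ≥ 2 → met
4. children per supervising staff member 7 ≤ 7 → met
5. staff background re-check 48 days ago vs limit 45 → not met
6. staff certified in pediatric first aid 3 ≥ 3 → met
7. medication administration policy absent → not met
8. condition 'transports children' holds; abuse-and-molestation coverage $550,000 < $575,000 → not met
9. water-quality test 57 days ago vs limit 90 → met
10. fire-safety inspection 74 days ago vs limit 60 → not met
11. playground equipment inspection 63 days ago vs limit 90 → met
12. lead-paint assessment 27 days ago vs limit 30 → met
Not met: 2, 5, 7, 8, 10

2, 5, 7, 8, 10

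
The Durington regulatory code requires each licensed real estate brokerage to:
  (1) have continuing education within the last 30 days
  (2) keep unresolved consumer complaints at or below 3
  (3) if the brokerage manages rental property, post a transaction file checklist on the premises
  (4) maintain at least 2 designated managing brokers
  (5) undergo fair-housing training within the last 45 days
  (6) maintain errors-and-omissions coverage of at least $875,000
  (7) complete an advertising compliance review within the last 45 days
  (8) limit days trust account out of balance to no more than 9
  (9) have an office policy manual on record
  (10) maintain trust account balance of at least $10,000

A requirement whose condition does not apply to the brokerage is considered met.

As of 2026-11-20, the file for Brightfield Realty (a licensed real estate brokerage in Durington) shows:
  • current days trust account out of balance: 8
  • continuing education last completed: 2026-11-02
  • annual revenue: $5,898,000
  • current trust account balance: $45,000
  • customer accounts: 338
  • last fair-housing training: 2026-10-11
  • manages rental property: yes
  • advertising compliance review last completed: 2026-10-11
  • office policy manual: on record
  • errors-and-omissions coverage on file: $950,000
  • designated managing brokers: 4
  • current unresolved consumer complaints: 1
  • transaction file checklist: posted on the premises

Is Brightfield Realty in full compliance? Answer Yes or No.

Yes

1. continuing education 18 days ago vs limit 30 → met
2. unresolved consumer complaints 1 ≤ 3 → met
3. condition 'manages rental property' holds; transaction file checklist present → met
4. designated managing brokers 4 ≥ 2 → met
5. fair-housing training 40 days ago vs limit 45 → met
6. errors-and-omissions coverage $950,000 ≥ $875,000 → met
7. advertising compliance review 40 days ago vs limit 45 → met
8. days trust account out of balance 8 ≤ 9 → met
9. office policy manual present → met
10. trust account balance $45,000 ≥ $10,000 → met
All met.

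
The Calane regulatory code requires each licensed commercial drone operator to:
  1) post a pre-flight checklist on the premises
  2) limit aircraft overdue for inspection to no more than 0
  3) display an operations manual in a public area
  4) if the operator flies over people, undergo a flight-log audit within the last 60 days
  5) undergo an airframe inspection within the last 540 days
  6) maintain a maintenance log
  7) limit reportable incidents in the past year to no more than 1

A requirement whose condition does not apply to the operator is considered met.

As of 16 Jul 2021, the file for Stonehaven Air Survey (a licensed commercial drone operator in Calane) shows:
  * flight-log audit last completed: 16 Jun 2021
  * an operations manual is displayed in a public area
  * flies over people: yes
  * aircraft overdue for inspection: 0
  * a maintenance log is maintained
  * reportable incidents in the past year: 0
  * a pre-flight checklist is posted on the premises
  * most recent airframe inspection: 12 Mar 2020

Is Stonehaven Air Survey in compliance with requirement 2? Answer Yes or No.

2. aircraft overdue for inspection 0 ≤ 0 → met

Yes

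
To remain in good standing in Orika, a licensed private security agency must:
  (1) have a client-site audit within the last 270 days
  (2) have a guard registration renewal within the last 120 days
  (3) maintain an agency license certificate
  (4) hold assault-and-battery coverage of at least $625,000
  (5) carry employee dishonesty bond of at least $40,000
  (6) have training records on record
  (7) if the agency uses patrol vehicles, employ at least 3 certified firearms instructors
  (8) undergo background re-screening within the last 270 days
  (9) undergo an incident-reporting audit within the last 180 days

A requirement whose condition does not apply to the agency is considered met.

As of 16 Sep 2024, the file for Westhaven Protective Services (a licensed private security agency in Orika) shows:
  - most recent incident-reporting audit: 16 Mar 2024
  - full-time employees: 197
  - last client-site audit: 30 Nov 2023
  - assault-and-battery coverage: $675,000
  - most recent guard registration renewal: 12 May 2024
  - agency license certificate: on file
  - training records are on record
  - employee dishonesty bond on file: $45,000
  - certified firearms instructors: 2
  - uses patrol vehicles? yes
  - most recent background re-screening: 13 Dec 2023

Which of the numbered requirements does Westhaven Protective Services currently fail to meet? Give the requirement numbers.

1, 2, 7, 8, 9

1. client-site audit 291 days ago vs limit 270 → not met
2. guard registration renewal 127 days ago vs limit 120 → not met
3. agency license certificate present → met
4. assault-and-battery coverage $675,000 ≥ $625,000 → met
5. employee dishonesty bond $45,000 ≥ $40,000 → met
6. training records present → met
7. condition 'uses patrol vehicles' holds; certified firearms instructors 2 < 3 → not met
8. background re-screening 278 days ago vs limit 270 → not met
9. incident-reporting audit 184 days ago vs limit 180 → not met
Not met: 1, 2, 7, 8, 9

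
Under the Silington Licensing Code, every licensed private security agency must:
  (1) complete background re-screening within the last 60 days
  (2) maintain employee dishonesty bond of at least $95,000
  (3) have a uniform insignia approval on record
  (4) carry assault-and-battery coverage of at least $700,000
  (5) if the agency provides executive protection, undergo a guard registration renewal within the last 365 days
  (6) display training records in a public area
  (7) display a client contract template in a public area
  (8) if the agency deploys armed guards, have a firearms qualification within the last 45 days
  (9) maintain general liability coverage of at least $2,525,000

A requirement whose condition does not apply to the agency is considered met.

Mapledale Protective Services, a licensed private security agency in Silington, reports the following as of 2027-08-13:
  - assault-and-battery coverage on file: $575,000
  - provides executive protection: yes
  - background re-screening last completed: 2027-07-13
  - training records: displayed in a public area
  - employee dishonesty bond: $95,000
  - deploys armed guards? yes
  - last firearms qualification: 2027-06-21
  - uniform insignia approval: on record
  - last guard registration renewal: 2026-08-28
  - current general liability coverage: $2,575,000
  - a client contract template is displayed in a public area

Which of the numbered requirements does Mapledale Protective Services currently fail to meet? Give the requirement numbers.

1. background re-screening 31 days ago vs limit 60 → met
2. employee dishonesty bond $95,000 ≥ $95,000 → met
3. uniform insignia approval present → met
4. assault-and-battery coverage $575,000 < $700,000 → not met
5. condition 'provides executive protection' holds; guard registration renewal 350 days ago vs limit 365 → met
6. training records present → met
7. client contract template present → met
8. condition 'deploys armed guards' holds; firearms qualification 53 days ago vs limit 45 → not met
9. general liability coverage $2,575,000 ≥ $2,525,000 → met
Not met: 4, 8

4, 8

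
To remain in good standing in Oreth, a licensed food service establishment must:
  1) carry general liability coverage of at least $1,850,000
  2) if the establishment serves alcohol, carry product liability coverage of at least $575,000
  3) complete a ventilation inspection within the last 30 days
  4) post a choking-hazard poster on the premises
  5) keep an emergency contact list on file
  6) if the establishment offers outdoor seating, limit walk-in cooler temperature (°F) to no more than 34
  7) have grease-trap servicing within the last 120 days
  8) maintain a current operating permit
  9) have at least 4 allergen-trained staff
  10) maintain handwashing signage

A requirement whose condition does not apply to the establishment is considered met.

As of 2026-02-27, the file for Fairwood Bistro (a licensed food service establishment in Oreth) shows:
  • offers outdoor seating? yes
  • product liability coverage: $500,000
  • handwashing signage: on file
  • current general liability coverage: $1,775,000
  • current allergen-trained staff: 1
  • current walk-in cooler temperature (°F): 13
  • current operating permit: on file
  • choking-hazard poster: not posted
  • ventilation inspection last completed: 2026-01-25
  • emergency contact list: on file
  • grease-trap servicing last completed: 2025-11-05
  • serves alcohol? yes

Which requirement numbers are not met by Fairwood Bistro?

1. general liability coverage $1,775,000 < $1,850,000 → not met
2. condition 'serves alcohol' holds; product liability coverage $500,000 < $575,000 → not met
3. ventilation inspection 33 days ago vs limit 30 → not met
4. choking-hazard poster absent → not met
5. emergency contact list present → met
6. condition 'offers outdoor seating' holds; walk-in cooler temperature (°F) 13 ≤ 34 → met
7. grease-trap servicing 114 days ago vs limit 120 → met
8. current operating permit present → met
9. allergen-trained staff 1 < 4 → not met
10. handwashing signage present → met
Not met: 1, 2, 3, 4, 9

1, 2, 3, 4, 9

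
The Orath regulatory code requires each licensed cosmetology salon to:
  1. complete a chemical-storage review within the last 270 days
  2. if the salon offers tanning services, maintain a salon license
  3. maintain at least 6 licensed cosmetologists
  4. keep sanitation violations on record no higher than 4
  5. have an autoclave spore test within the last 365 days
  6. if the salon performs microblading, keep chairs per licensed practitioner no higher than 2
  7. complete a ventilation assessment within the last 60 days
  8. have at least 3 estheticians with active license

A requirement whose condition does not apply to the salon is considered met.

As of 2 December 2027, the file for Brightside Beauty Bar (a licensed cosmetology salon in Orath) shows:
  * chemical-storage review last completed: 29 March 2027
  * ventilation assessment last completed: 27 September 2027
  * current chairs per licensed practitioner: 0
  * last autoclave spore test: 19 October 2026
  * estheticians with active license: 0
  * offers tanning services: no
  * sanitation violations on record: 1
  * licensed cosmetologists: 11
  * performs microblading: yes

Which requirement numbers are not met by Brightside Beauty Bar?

1. chemical-storage review 248 days ago vs limit 270 → met
2. condition 'offers tanning services' does not hold → requirement n/a → met
3. licensed cosmetologists 11 ≥ 6 → met
4. sanitation violations on record 1 ≤ 4 → met
5. autoclave spore test 409 days ago vs limit 365 → not met
6. condition 'performs microblading' holds; chairs per licensed practitioner 0 ≤ 2 → met
7. ventilation assessment 66 days ago vs limit 60 → not met
8. estheticians with active license 0 < 3 → not met
Not met: 5, 7, 8

5, 7, 8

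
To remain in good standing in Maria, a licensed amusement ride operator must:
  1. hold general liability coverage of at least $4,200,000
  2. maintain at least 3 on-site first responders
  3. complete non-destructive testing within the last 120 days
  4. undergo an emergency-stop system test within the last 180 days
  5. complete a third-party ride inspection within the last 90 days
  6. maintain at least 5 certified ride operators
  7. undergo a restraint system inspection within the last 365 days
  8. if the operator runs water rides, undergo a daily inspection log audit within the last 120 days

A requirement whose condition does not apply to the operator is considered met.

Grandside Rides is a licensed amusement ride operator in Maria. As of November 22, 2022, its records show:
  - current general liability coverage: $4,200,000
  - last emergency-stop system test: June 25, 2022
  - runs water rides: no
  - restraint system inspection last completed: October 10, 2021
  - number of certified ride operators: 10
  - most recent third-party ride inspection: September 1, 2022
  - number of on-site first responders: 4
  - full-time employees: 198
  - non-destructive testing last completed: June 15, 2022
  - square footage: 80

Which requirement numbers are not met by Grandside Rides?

1. general liability coverage $4,200,000 ≥ $4,200,000 → met
2. on-site first responders 4 ≥ 3 → met
3. non-destructive testing 160 days ago vs limit 120 → not met
4. emergency-stop system test 150 days ago vs limit 180 → met
5. third-party ride inspection 82 days ago vs limit 90 → met
6. certified ride operators 10 ≥ 5 → met
7. restraint system inspection 408 days ago vs limit 365 → not met
8. condition 'runs water rides' does not hold → requirement n/a → met
Not met: 3, 7

3, 7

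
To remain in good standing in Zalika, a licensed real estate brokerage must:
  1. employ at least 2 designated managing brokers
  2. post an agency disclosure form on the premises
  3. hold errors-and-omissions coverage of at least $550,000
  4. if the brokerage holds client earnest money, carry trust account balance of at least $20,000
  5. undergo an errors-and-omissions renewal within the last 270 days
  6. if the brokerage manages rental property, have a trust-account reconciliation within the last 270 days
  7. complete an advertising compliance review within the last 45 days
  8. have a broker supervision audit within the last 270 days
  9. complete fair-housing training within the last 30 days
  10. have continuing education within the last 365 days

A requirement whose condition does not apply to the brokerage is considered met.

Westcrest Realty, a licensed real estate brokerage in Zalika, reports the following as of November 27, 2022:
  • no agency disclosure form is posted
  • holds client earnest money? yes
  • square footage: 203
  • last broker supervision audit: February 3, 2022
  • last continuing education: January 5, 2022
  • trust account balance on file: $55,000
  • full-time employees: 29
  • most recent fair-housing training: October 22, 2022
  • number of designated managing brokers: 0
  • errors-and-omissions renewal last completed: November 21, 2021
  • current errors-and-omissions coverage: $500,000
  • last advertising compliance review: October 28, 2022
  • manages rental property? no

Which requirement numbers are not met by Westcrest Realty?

1. designated managing brokers 0 < 2 → not met
2. agency disclosure form absent → not met
3. errors-and-omissions coverage $500,000 < $550,000 → not met
4. condition 'holds client earnest money' holds; trust account balance $55,000 ≥ $20,000 → met
5. errors-and-omissions renewal 371 days ago vs limit 270 → not met
6. condition 'manages rental property' does not hold → requirement n/a → met
7. advertising compliance review 30 days ago vs limit 45 → met
8. broker supervision audit 297 days ago vs limit 270 → not met
9. fair-housing training 36 days ago vs limit 30 → not met
10. continuing education 326 days ago vs limit 365 → met
Not met: 1, 2, 3, 5, 8, 9

1, 2, 3, 5, 8, 9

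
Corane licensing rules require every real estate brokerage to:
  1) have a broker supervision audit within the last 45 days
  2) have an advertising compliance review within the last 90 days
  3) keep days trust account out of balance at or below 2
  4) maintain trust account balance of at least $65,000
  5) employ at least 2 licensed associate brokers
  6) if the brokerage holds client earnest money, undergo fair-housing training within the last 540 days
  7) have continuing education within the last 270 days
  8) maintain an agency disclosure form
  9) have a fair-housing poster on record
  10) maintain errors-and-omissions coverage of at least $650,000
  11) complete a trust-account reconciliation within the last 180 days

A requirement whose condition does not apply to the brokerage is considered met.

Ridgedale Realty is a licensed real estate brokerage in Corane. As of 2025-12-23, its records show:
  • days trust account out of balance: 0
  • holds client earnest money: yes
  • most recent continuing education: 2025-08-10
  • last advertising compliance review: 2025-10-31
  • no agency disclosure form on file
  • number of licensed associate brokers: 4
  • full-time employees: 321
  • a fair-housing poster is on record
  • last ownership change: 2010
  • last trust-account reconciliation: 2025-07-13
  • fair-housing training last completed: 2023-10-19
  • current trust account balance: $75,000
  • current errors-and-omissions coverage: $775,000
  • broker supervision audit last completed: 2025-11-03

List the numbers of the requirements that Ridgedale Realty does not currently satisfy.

1. broker supervision audit 50 days ago vs limit 45 → not met
2. advertising compliance review 53 days ago vs limit 90 → met
3. days trust account out of balance 0 ≤ 2 → met
4. trust account balance $75,000 ≥ $65,000 → met
5. licensed associate brokers 4 ≥ 2 → met
6. condition 'holds client earnest money' holds; fair-housing training 796 days ago vs limit 540 → not met
7. continuing education 135 days ago vs limit 270 → met
8. agency disclosure form absent → not met
9. fair-housing poster present → met
10. errors-and-omissions coverage $775,000 ≥ $650,000 → met
11. trust-account reconciliation 163 days ago vs limit 180 → met
Not met: 1, 6, 8

1, 6, 8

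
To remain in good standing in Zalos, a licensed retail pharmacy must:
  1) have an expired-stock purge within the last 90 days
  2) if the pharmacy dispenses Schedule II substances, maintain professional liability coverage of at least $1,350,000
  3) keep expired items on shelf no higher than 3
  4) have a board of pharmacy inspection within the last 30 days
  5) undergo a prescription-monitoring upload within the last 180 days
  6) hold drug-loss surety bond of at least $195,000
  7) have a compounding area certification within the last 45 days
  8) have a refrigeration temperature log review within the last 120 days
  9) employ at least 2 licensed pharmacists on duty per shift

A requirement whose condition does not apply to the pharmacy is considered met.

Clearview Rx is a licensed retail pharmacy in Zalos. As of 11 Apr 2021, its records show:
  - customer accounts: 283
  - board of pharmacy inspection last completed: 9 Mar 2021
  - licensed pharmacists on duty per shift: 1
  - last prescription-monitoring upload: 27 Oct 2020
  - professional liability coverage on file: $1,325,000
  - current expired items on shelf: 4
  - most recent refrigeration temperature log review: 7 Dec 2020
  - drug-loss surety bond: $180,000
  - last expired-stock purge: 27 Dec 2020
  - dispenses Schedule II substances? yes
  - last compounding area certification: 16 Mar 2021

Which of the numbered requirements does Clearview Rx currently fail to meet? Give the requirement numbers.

1. expired-stock purge 105 days ago vs limit 90 → not met
2. condition 'dispenses Schedule II substances' holds; professional liability coverage $1,325,000 < $1,350,000 → not met
3. expired items on shelf 4 > 3 → not met
4. board of pharmacy inspection 33 days ago vs limit 30 → not met
5. prescription-monitoring upload 166 days ago vs limit 180 → met
6. drug-loss surety bond $180,000 < $195,000 → not met
7. compounding area certification 26 days ago vs limit 45 → met
8. refrigeration temperature log review 125 days ago vs limit 120 → not met
9. licensed pharmacists on duty per shift 1 < 2 → not met
Not met: 1, 2, 3, 4, 6, 8, 9

1, 2, 3, 4, 6, 8, 9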